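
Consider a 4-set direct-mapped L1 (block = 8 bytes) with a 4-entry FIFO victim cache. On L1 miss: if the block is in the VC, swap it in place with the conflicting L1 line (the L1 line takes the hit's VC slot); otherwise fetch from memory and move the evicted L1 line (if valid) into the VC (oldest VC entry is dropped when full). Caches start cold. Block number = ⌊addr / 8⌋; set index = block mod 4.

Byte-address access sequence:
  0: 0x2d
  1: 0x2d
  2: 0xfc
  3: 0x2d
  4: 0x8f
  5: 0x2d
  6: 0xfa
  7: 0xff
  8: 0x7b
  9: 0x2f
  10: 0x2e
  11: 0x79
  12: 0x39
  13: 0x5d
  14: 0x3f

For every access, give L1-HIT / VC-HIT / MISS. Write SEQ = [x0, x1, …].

#0 0x2d→b5/s1 MISS; vc=[]
#1 0x2d→b5/s1 L1-HIT; vc=[]
#2 0xfc→b31/s3 MISS; vc=[]
#3 0x2d→b5/s1 L1-HIT; vc=[]
#4 0x8f→b17/s1 MISS; vc=[5]
#5 0x2d→b5/s1 VC-HIT; vc=[17]
#6 0xfa→b31/s3 L1-HIT; vc=[17]
#7 0xff→b31/s3 L1-HIT; vc=[17]
#8 0x7b→b15/s3 MISS; vc=[17,31]
#9 0x2f→b5/s1 L1-HIT; vc=[17,31]
#10 0x2e→b5/s1 L1-HIT; vc=[17,31]
#11 0x79→b15/s3 L1-HIT; vc=[17,31]
#12 0x39→b7/s3 MISS; vc=[17,31,15]
#13 0x5d→b11/s3 MISS; vc=[17,31,15,7]
#14 0x3f→b7/s3 VC-HIT; vc=[17,31,15,11]

SEQ = [MISS, L1-HIT, MISS, L1-HIT, MISS, VC-HIT, L1-HIT, L1-HIT, MISS, L1-HIT, L1-HIT, L1-HIT, MISS, MISS, VC-HIT]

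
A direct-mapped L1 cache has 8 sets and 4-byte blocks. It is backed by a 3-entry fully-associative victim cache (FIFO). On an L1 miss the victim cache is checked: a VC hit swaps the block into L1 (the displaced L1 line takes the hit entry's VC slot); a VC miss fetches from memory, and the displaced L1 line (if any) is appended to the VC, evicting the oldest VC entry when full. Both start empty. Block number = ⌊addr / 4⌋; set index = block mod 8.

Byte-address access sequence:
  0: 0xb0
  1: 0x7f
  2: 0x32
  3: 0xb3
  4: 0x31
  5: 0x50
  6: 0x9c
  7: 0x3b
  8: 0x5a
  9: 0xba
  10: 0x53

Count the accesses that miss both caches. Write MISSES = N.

0: 0xb0 (blk 44, set 4) → MISS  vc=[]
1: 0x7f (blk 31, set 7) → MISS  vc=[]
2: 0x32 (blk 12, set 4) → MISS  vc=[44]
3: 0xb3 (blk 44, set 4) → VC-HIT  vc=[12]
4: 0x31 (blk 12, set 4) → VC-HIT  vc=[44]
5: 0x50 (blk 20, set 4) → MISS  vc=[44, 12]
6: 0x9c (blk 39, set 7) → MISS  vc=[44, 12, 31]
7: 0x3b (blk 14, set 6) → MISS  vc=[44, 12, 31]
8: 0x5a (blk 22, set 6) → MISS  vc=[12, 31, 14]
9: 0xba (blk 46, set 6) → MISS  vc=[31, 14, 22]
10: 0x53 (blk 20, set 4) → L1-HIT  vc=[31, 14, 22]

MISSES = 8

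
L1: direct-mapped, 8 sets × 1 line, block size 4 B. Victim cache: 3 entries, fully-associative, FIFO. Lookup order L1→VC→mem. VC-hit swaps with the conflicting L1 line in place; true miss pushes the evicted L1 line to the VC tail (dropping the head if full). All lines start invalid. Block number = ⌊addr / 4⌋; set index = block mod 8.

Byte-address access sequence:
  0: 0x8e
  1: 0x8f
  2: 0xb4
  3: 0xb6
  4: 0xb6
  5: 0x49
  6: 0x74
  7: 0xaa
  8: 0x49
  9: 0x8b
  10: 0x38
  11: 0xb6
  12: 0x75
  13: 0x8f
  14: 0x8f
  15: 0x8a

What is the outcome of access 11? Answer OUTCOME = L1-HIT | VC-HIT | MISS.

OUTCOME = VC-HIT

0: 0x8e (blk 35, set 3) → MISS  vc=[]
1: 0x8f (blk 35, set 3) → L1-HIT  vc=[]
2: 0xb4 (blk 45, set 5) → MISS  vc=[]
3: 0xb6 (blk 45, set 5) → L1-HIT  vc=[]
4: 0xb6 (blk 45, set 5) → L1-HIT  vc=[]
5: 0x49 (blk 18, set 2) → MISS  vc=[]
6: 0x74 (blk 29, set 5) → MISS  vc=[45]
7: 0xaa (blk 42, set 2) → MISS  vc=[45, 18]
8: 0x49 (blk 18, set 2) → VC-HIT  vc=[45, 42]
9: 0x8b (blk 34, set 2) → MISS  vc=[45, 42, 18]
10: 0x38 (blk 14, set 6) → MISS  vc=[45, 42, 18]
11: 0xb6 (blk 45, set 5) → VC-HIT  vc=[29, 42, 18]
12: 0x75 (blk 29, set 5) → VC-HIT  vc=[45, 42, 18]
13: 0x8f (blk 35, set 3) → L1-HIT  vc=[45, 42, 18]
14: 0x8f (blk 35, set 3) → L1-HIT  vc=[45, 42, 18]
15: 0x8a (blk 34, set 2) → L1-HIT  vc=[45, 42, 18]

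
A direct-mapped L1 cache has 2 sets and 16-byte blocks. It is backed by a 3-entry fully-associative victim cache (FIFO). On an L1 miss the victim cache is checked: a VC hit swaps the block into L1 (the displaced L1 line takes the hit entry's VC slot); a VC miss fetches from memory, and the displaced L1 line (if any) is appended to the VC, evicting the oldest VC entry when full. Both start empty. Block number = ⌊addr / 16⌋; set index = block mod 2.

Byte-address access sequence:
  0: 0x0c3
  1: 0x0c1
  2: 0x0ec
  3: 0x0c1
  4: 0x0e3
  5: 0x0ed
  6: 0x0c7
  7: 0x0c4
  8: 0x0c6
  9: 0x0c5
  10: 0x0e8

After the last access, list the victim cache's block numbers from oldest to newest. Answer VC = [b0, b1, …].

  [0] addr=0xc3 blk=12 s=0: MISS | VC []
  [1] addr=0xc1 blk=12 s=0: L1-HIT | VC []
  [2] addr=0xec blk=14 s=0: MISS | VC [12]
  [3] addr=0xc1 blk=12 s=0: VC-HIT | VC [14]
  [4] addr=0xe3 blk=14 s=0: VC-HIT | VC [12]
  [5] addr=0xed blk=14 s=0: L1-HIT | VC [12]
  [6] addr=0xc7 blk=12 s=0: VC-HIT | VC [14]
  [7] addr=0xc4 blk=12 s=0: L1-HIT | VC [14]
  [8] addr=0xc6 blk=12 s=0: L1-HIT | VC [14]
  [9] addr=0xc5 blk=12 s=0: L1-HIT | VC [14]
  [10] addr=0xe8 blk=14 s=0: VC-HIT | VC [12]

VC = [12]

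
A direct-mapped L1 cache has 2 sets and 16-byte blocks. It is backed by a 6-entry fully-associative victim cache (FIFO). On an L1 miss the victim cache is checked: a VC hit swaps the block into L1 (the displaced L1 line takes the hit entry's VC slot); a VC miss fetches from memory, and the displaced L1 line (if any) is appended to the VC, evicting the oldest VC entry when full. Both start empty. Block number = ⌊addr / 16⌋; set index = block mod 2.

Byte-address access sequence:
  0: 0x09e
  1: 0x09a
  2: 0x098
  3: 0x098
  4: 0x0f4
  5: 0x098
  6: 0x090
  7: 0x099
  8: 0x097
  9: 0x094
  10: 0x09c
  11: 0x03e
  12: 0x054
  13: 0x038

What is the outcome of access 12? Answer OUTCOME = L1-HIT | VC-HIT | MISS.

OUTCOME = MISS

  [0] addr=0x9e blk=9 s=1: MISS | VC []
  [1] addr=0x9a blk=9 s=1: L1-HIT | VC []
  [2] addr=0x98 blk=9 s=1: L1-HIT | VC []
  [3] addr=0x98 blk=9 s=1: L1-HIT | VC []
  [4] addr=0xf4 blk=15 s=1: MISS | VC [9]
  [5] addr=0x98 blk=9 s=1: VC-HIT | VC [15]
  [6] addr=0x90 blk=9 s=1: L1-HIT | VC [15]
  [7] addr=0x99 blk=9 s=1: L1-HIT | VC [15]
  [8] addr=0x97 blk=9 s=1: L1-HIT | VC [15]
  [9] addr=0x94 blk=9 s=1: L1-HIT | VC [15]
  [10] addr=0x9c blk=9 s=1: L1-HIT | VC [15]
  [11] addr=0x3e blk=3 s=1: MISS | VC [15, 9]
  [12] addr=0x54 blk=5 s=1: MISS | VC [15, 9, 3]
  [13] addr=0x38 blk=3 s=1: VC-HIT | VC [15, 9, 5]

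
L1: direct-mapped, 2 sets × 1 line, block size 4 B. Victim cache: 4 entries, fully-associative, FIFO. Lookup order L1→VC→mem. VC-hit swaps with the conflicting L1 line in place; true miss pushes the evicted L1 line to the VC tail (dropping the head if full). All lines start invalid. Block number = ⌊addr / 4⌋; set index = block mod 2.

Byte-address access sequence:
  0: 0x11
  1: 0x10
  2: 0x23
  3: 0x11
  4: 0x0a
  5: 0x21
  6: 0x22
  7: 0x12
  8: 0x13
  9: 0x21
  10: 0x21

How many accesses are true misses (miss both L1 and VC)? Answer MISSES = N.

  [0] addr=0x11 blk=4 s=0: MISS | VC []
  [1] addr=0x10 blk=4 s=0: L1-HIT | VC []
  [2] addr=0x23 blk=8 s=0: MISS | VC [4]
  [3] addr=0x11 blk=4 s=0: VC-HIT | VC [8]
  [4] addr=0xa blk=2 s=0: MISS | VC [8, 4]
  [5] addr=0x21 blk=8 s=0: VC-HIT | VC [2, 4]
  [6] addr=0x22 blk=8 s=0: L1-HIT | VC [2, 4]
  [7] addr=0x12 blk=4 s=0: VC-HIT | VC [2, 8]
  [8] addr=0x13 blk=4 s=0: L1-HIT | VC [2, 8]
  [9] addr=0x21 blk=8 s=0: VC-HIT | VC [2, 4]
  [10] addr=0x21 blk=8 s=0: L1-HIT | VC [2, 4]

MISSES = 3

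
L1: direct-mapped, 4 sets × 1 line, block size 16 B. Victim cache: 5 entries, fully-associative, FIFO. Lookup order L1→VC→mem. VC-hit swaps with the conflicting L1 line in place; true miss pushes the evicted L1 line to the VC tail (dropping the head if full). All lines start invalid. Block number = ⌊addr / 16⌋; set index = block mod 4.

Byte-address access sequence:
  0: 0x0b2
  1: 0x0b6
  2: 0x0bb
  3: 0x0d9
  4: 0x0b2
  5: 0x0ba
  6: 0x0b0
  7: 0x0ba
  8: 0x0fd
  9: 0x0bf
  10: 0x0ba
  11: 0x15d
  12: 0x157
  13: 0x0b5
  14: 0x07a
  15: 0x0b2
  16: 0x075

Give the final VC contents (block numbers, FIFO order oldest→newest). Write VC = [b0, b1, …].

0: 0xb2 (blk 11, set 3) → MISS  vc=[]
1: 0xb6 (blk 11, set 3) → L1-HIT  vc=[]
2: 0xbb (blk 11, set 3) → L1-HIT  vc=[]
3: 0xd9 (blk 13, set 1) → MISS  vc=[]
4: 0xb2 (blk 11, set 3) → L1-HIT  vc=[]
5: 0xba (blk 11, set 3) → L1-HIT  vc=[]
6: 0xb0 (blk 11, set 3) → L1-HIT  vc=[]
7: 0xba (blk 11, set 3) → L1-HIT  vc=[]
8: 0xfd (blk 15, set 3) → MISS  vc=[11]
9: 0xbf (blk 11, set 3) → VC-HIT  vc=[15]
10: 0xba (blk 11, set 3) → L1-HIT  vc=[15]
11: 0x15d (blk 21, set 1) → MISS  vc=[15, 13]
12: 0x157 (blk 21, set 1) → L1-HIT  vc=[15, 13]
13: 0xb5 (blk 11, set 3) → L1-HIT  vc=[15, 13]
14: 0x7a (blk 7, set 3) → MISS  vc=[15, 13, 11]
15: 0xb2 (blk 11, set 3) → VC-HIT  vc=[15, 13, 7]
16: 0x75 (blk 7, set 3) → VC-HIT  vc=[15, 13, 11]

VC = [15, 13, 11]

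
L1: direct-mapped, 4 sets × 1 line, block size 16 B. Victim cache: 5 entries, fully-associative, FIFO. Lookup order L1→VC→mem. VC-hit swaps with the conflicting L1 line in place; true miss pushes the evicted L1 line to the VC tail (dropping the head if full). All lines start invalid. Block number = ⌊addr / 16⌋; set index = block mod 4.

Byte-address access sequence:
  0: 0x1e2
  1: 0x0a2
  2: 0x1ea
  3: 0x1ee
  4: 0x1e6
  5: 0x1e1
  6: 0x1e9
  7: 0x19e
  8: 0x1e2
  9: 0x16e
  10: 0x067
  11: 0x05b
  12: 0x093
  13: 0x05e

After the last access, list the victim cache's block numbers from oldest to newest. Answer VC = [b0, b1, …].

VC = [10, 30, 22, 25, 9]

0: 0x1e2 (blk 30, set 2) → MISS  vc=[]
1: 0xa2 (blk 10, set 2) → MISS  vc=[30]
2: 0x1ea (blk 30, set 2) → VC-HIT  vc=[10]
3: 0x1ee (blk 30, set 2) → L1-HIT  vc=[10]
4: 0x1e6 (blk 30, set 2) → L1-HIT  vc=[10]
5: 0x1e1 (blk 30, set 2) → L1-HIT  vc=[10]
6: 0x1e9 (blk 30, set 2) → L1-HIT  vc=[10]
7: 0x19e (blk 25, set 1) → MISS  vc=[10]
8: 0x1e2 (blk 30, set 2) → L1-HIT  vc=[10]
9: 0x16e (blk 22, set 2) → MISS  vc=[10, 30]
10: 0x67 (blk 6, set 2) → MISS  vc=[10, 30, 22]
11: 0x5b (blk 5, set 1) → MISS  vc=[10, 30, 22, 25]
12: 0x93 (blk 9, set 1) → MISS  vc=[10, 30, 22, 25, 5]
13: 0x5e (blk 5, set 1) → VC-HIT  vc=[10, 30, 22, 25, 9]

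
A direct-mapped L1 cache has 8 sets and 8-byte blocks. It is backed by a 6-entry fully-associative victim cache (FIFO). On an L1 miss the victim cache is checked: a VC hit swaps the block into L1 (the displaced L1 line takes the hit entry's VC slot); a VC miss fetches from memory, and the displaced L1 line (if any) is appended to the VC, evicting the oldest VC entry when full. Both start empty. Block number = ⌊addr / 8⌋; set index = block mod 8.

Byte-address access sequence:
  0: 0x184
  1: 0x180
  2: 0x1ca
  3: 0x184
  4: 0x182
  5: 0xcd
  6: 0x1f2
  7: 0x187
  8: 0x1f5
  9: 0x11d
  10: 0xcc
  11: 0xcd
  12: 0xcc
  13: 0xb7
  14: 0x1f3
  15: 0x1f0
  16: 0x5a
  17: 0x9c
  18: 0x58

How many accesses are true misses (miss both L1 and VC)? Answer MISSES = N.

0: 0x184 (blk 48, set 0) → MISS  vc=[]
1: 0x180 (blk 48, set 0) → L1-HIT  vc=[]
2: 0x1ca (blk 57, set 1) → MISS  vc=[]
3: 0x184 (blk 48, set 0) → L1-HIT  vc=[]
4: 0x182 (blk 48, set 0) → L1-HIT  vc=[]
5: 0xcd (blk 25, set 1) → MISS  vc=[57]
6: 0x1f2 (blk 62, set 6) → MISS  vc=[57]
7: 0x187 (blk 48, set 0) → L1-HIT  vc=[57]
8: 0x1f5 (blk 62, set 6) → L1-HIT  vc=[57]
9: 0x11d (blk 35, set 3) → MISS  vc=[57]
10: 0xcc (blk 25, set 1) → L1-HIT  vc=[57]
11: 0xcd (blk 25, set 1) → L1-HIT  vc=[57]
12: 0xcc (blk 25, set 1) → L1-HIT  vc=[57]
13: 0xb7 (blk 22, set 6) → MISS  vc=[57, 62]
14: 0x1f3 (blk 62, set 6) → VC-HIT  vc=[57, 22]
15: 0x1f0 (blk 62, set 6) → L1-HIT  vc=[57, 22]
16: 0x5a (blk 11, set 3) → MISS  vc=[57, 22, 35]
17: 0x9c (blk 19, set 3) → MISS  vc=[57, 22, 35, 11]
18: 0x58 (blk 11, set 3) → VC-HIT  vc=[57, 22, 35, 19]

MISSES = 8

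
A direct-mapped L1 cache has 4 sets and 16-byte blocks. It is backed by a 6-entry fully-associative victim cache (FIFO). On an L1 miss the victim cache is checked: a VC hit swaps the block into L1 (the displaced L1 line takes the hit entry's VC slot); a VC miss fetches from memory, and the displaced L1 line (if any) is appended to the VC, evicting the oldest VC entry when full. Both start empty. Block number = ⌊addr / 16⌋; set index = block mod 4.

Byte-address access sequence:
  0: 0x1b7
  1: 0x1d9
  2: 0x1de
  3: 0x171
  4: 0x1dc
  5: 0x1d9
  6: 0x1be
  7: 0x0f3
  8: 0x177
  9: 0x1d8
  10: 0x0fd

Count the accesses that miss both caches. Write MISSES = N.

MISSES = 4

#0 0x1b7→b27/s3 MISS; vc=[]
#1 0x1d9→b29/s1 MISS; vc=[]
#2 0x1de→b29/s1 L1-HIT; vc=[]
#3 0x171→b23/s3 MISS; vc=[27]
#4 0x1dc→b29/s1 L1-HIT; vc=[27]
#5 0x1d9→b29/s1 L1-HIT; vc=[27]
#6 0x1be→b27/s3 VC-HIT; vc=[23]
#7 0xf3→b15/s3 MISS; vc=[23,27]
#8 0x177→b23/s3 VC-HIT; vc=[15,27]
#9 0x1d8→b29/s1 L1-HIT; vc=[15,27]
#10 0xfd→b15/s3 VC-HIT; vc=[23,27]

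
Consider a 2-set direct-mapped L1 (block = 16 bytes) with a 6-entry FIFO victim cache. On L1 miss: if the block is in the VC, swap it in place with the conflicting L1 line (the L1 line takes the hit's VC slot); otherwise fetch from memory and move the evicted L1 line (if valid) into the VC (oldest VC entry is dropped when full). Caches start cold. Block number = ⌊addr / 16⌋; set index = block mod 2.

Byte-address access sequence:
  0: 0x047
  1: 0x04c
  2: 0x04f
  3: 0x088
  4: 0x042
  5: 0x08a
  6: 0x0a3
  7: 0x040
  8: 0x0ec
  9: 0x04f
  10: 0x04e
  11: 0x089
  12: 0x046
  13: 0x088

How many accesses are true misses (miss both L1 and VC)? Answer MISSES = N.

MISSES = 4

  [0] addr=0x47 blk=4 s=0: MISS | VC []
  [1] addr=0x4c blk=4 s=0: L1-HIT | VC []
  [2] addr=0x4f blk=4 s=0: L1-HIT | VC []
  [3] addr=0x88 blk=8 s=0: MISS | VC [4]
  [4] addr=0x42 blk=4 s=0: VC-HIT | VC [8]
  [5] addr=0x8a blk=8 s=0: VC-HIT | VC [4]
  [6] addr=0xa3 blk=10 s=0: MISS | VC [4, 8]
  [7] addr=0x40 blk=4 s=0: VC-HIT | VC [10, 8]
  [8] addr=0xec blk=14 s=0: MISS | VC [10, 8, 4]
  [9] addr=0x4f blk=4 s=0: VC-HIT | VC [10, 8, 14]
  [10] addr=0x4e blk=4 s=0: L1-HIT | VC [10, 8, 14]
  [11] addr=0x89 blk=8 s=0: VC-HIT | VC [10, 4, 14]
  [12] addr=0x46 blk=4 s=0: VC-HIT | VC [10, 8, 14]
  [13] addr=0x88 blk=8 s=0: VC-HIT | VC [10, 4, 14]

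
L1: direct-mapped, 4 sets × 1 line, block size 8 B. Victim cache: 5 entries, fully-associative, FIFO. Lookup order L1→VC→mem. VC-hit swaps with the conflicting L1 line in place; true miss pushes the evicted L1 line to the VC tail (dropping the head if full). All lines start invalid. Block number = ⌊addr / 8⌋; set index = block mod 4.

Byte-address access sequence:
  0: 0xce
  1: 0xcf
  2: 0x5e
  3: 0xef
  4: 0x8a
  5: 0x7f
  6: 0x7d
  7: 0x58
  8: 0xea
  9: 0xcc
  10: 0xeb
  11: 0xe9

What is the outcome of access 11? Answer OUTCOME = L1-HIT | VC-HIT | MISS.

OUTCOME = L1-HIT

0: 0xce (blk 25, set 1) → MISS  vc=[]
1: 0xcf (blk 25, set 1) → L1-HIT  vc=[]
2: 0x5e (blk 11, set 3) → MISS  vc=[]
3: 0xef (blk 29, set 1) → MISS  vc=[25]
4: 0x8a (blk 17, set 1) → MISS  vc=[25, 29]
5: 0x7f (blk 15, set 3) → MISS  vc=[25, 29, 11]
6: 0x7d (blk 15, set 3) → L1-HIT  vc=[25, 29, 11]
7: 0x58 (blk 11, set 3) → VC-HIT  vc=[25, 29, 15]
8: 0xea (blk 29, set 1) → VC-HIT  vc=[25, 17, 15]
9: 0xcc (blk 25, set 1) → VC-HIT  vc=[29, 17, 15]
10: 0xeb (blk 29, set 1) → VC-HIT  vc=[25, 17, 15]
11: 0xe9 (blk 29, set 1) → L1-HIT  vc=[25, 17, 15]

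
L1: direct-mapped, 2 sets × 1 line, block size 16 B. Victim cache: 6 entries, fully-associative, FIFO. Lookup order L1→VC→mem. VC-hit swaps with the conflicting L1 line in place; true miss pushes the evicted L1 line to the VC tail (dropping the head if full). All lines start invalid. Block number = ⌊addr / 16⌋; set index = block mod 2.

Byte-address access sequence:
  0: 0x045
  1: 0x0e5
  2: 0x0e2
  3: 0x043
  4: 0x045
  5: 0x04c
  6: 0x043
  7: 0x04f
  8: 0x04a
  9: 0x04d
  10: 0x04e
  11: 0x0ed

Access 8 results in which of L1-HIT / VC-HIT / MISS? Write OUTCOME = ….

OUTCOME = L1-HIT

#0 0x45→b4/s0 MISS; vc=[]
#1 0xe5→b14/s0 MISS; vc=[4]
#2 0xe2→b14/s0 L1-HIT; vc=[4]
#3 0x43→b4/s0 VC-HIT; vc=[14]
#4 0x45→b4/s0 L1-HIT; vc=[14]
#5 0x4c→b4/s0 L1-HIT; vc=[14]
#6 0x43→b4/s0 L1-HIT; vc=[14]
#7 0x4f→b4/s0 L1-HIT; vc=[14]
#8 0x4a→b4/s0 L1-HIT; vc=[14]
#9 0x4d→b4/s0 L1-HIT; vc=[14]
#10 0x4e→b4/s0 L1-HIT; vc=[14]
#11 0xed→b14/s0 VC-HIT; vc=[4]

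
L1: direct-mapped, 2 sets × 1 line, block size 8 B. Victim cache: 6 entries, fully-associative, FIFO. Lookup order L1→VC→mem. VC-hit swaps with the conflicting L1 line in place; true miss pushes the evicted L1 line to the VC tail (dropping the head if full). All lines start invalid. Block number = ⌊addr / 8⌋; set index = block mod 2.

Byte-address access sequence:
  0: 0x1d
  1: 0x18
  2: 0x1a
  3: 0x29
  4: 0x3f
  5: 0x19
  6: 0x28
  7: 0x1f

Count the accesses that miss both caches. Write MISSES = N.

  [0] addr=0x1d blk=3 s=1: MISS | VC []
  [1] addr=0x18 blk=3 s=1: L1-HIT | VC []
  [2] addr=0x1a blk=3 s=1: L1-HIT | VC []
  [3] addr=0x29 blk=5 s=1: MISS | VC [3]
  [4] addr=0x3f blk=7 s=1: MISS | VC [3, 5]
  [5] addr=0x19 blk=3 s=1: VC-HIT | VC [7, 5]
  [6] addr=0x28 blk=5 s=1: VC-HIT | VC [7, 3]
  [7] addr=0x1f blk=3 s=1: VC-HIT | VC [7, 5]

MISSES = 3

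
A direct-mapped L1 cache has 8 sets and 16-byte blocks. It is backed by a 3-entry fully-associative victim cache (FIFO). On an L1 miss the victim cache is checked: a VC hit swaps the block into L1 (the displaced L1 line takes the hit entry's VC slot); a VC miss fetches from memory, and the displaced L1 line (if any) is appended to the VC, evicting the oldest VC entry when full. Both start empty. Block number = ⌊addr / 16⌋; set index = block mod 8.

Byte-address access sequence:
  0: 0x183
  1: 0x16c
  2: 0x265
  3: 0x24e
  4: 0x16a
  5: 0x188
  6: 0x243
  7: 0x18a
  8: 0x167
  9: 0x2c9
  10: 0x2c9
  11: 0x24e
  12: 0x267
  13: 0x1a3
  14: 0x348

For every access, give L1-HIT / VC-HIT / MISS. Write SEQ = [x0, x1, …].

#0 0x183→b24/s0 MISS; vc=[]
#1 0x16c→b22/s6 MISS; vc=[]
#2 0x265→b38/s6 MISS; vc=[22]
#3 0x24e→b36/s4 MISS; vc=[22]
#4 0x16a→b22/s6 VC-HIT; vc=[38]
#5 0x188→b24/s0 L1-HIT; vc=[38]
#6 0x243→b36/s4 L1-HIT; vc=[38]
#7 0x18a→b24/s0 L1-HIT; vc=[38]
#8 0x167→b22/s6 L1-HIT; vc=[38]
#9 0x2c9→b44/s4 MISS; vc=[38,36]
#10 0x2c9→b44/s4 L1-HIT; vc=[38,36]
#11 0x24e→b36/s4 VC-HIT; vc=[38,44]
#12 0x267→b38/s6 VC-HIT; vc=[22,44]
#13 0x1a3→b26/s2 MISS; vc=[22,44]
#14 0x348→b52/s4 MISS; vc=[22,44,36]

SEQ = [MISS, MISS, MISS, MISS, VC-HIT, L1-HIT, L1-HIT, L1-HIT, L1-HIT, MISS, L1-HIT, VC-HIT, VC-HIT, MISS, MISS]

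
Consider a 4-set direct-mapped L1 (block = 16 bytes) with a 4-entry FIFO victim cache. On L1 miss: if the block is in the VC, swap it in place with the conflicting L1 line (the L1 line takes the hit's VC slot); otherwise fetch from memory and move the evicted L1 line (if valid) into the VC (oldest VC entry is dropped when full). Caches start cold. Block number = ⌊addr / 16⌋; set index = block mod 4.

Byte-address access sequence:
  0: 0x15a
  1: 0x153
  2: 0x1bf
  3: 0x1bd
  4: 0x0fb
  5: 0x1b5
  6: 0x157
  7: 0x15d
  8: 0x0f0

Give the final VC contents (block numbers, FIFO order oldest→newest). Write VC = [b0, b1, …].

VC = [27]

0: 0x15a (blk 21, set 1) → MISS  vc=[]
1: 0x153 (blk 21, set 1) → L1-HIT  vc=[]
2: 0x1bf (blk 27, set 3) → MISS  vc=[]
3: 0x1bd (blk 27, set 3) → L1-HIT  vc=[]
4: 0xfb (blk 15, set 3) → MISS  vc=[27]
5: 0x1b5 (blk 27, set 3) → VC-HIT  vc=[15]
6: 0x157 (blk 21, set 1) → L1-HIT  vc=[15]
7: 0x15d (blk 21, set 1) → L1-HIT  vc=[15]
8: 0xf0 (blk 15, set 3) → VC-HIT  vc=[27]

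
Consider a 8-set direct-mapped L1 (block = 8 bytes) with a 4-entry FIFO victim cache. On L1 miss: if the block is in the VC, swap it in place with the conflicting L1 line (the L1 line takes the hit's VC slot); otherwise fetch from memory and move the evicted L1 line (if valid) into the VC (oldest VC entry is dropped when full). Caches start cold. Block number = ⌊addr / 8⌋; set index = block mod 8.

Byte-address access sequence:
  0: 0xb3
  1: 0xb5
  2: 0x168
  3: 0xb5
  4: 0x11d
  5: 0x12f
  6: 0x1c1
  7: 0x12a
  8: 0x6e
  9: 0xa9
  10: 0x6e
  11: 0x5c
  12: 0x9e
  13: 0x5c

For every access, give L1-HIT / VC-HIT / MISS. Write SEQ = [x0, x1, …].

#0 0xb3→b22/s6 MISS; vc=[]
#1 0xb5→b22/s6 L1-HIT; vc=[]
#2 0x168→b45/s5 MISS; vc=[]
#3 0xb5→b22/s6 L1-HIT; vc=[]
#4 0x11d→b35/s3 MISS; vc=[]
#5 0x12f→b37/s5 MISS; vc=[45]
#6 0x1c1→b56/s0 MISS; vc=[45]
#7 0x12a→b37/s5 L1-HIT; vc=[45]
#8 0x6e→b13/s5 MISS; vc=[45,37]
#9 0xa9→b21/s5 MISS; vc=[45,37,13]
#10 0x6e→b13/s5 VC-HIT; vc=[45,37,21]
#11 0x5c→b11/s3 MISS; vc=[45,37,21,35]
#12 0x9e→b19/s3 MISS; vc=[37,21,35,11]
#13 0x5c→b11/s3 VC-HIT; vc=[37,21,35,19]

SEQ = [MISS, L1-HIT, MISS, L1-HIT, MISS, MISS, MISS, L1-HIT, MISS, MISS, VC-HIT, MISS, MISS, VC-HIT]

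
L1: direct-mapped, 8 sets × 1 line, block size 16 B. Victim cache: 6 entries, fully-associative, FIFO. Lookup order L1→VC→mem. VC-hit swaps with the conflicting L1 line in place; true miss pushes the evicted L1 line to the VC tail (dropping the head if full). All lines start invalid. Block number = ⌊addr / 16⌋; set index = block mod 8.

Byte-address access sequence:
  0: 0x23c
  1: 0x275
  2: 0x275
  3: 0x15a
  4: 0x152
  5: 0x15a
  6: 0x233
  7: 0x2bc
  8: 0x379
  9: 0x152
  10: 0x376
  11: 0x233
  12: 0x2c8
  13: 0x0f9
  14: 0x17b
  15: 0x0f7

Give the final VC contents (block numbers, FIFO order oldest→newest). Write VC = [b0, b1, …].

#0 0x23c→b35/s3 MISS; vc=[]
#1 0x275→b39/s7 MISS; vc=[]
#2 0x275→b39/s7 L1-HIT; vc=[]
#3 0x15a→b21/s5 MISS; vc=[]
#4 0x152→b21/s5 L1-HIT; vc=[]
#5 0x15a→b21/s5 L1-HIT; vc=[]
#6 0x233→b35/s3 L1-HIT; vc=[]
#7 0x2bc→b43/s3 MISS; vc=[35]
#8 0x379→b55/s7 MISS; vc=[35,39]
#9 0x152→b21/s5 L1-HIT; vc=[35,39]
#10 0x376→b55/s7 L1-HIT; vc=[35,39]
#11 0x233→b35/s3 VC-HIT; vc=[43,39]
#12 0x2c8→b44/s4 MISS; vc=[43,39]
#13 0xf9→b15/s7 MISS; vc=[43,39,55]
#14 0x17b→b23/s7 MISS; vc=[43,39,55,15]
#15 0xf7→b15/s7 VC-HIT; vc=[43,39,55,23]

VC = [43, 39, 55, 23]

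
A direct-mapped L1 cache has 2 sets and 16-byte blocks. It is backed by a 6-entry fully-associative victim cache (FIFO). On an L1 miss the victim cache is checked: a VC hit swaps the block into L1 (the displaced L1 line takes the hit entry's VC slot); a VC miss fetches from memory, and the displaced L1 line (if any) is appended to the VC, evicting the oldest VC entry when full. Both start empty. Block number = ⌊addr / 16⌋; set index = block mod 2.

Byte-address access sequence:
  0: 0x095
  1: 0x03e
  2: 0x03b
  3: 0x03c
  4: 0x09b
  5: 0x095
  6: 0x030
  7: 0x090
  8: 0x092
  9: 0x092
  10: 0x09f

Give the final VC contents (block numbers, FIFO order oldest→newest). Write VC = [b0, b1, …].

  [0] addr=0x95 blk=9 s=1: MISS | VC []
  [1] addr=0x3e blk=3 s=1: MISS | VC [9]
  [2] addr=0x3b blk=3 s=1: L1-HIT | VC [9]
  [3] addr=0x3c blk=3 s=1: L1-HIT | VC [9]
  [4] addr=0x9b blk=9 s=1: VC-HIT | VC [3]
  [5] addr=0x95 blk=9 s=1: L1-HIT | VC [3]
  [6] addr=0x30 blk=3 s=1: VC-HIT | VC [9]
  [7] addr=0x90 blk=9 s=1: VC-HIT | VC [3]
  [8] addr=0x92 blk=9 s=1: L1-HIT | VC [3]
  [9] addr=0x92 blk=9 s=1: L1-HIT | VC [3]
  [10] addr=0x9f blk=9 s=1: L1-HIT | VC [3]

VC = [3]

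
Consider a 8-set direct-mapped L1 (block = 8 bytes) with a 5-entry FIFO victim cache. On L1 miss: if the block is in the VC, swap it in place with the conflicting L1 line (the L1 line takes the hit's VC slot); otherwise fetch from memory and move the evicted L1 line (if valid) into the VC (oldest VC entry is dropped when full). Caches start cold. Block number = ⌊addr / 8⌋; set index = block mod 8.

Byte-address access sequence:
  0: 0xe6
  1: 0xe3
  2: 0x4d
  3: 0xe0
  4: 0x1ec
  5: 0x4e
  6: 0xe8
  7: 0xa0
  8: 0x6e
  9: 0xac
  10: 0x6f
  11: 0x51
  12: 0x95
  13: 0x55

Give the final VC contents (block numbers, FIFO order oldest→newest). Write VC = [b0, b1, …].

VC = [61, 28, 29, 21, 18]

0: 0xe6 (blk 28, set 4) → MISS  vc=[]
1: 0xe3 (blk 28, set 4) → L1-HIT  vc=[]
2: 0x4d (blk 9, set 1) → MISS  vc=[]
3: 0xe0 (blk 28, set 4) → L1-HIT  vc=[]
4: 0x1ec (blk 61, set 5) → MISS  vc=[]
5: 0x4e (blk 9, set 1) → L1-HIT  vc=[]
6: 0xe8 (blk 29, set 5) → MISS  vc=[61]
7: 0xa0 (blk 20, set 4) → MISS  vc=[61, 28]
8: 0x6e (blk 13, set 5) → MISS  vc=[61, 28, 29]
9: 0xac (blk 21, set 5) → MISS  vc=[61, 28, 29, 13]
10: 0x6f (blk 13, set 5) → VC-HIT  vc=[61, 28, 29, 21]
11: 0x51 (blk 10, set 2) → MISS  vc=[61, 28, 29, 21]
12: 0x95 (blk 18, set 2) → MISS  vc=[61, 28, 29, 21, 10]
13: 0x55 (blk 10, set 2) → VC-HIT  vc=[61, 28, 29, 21, 18]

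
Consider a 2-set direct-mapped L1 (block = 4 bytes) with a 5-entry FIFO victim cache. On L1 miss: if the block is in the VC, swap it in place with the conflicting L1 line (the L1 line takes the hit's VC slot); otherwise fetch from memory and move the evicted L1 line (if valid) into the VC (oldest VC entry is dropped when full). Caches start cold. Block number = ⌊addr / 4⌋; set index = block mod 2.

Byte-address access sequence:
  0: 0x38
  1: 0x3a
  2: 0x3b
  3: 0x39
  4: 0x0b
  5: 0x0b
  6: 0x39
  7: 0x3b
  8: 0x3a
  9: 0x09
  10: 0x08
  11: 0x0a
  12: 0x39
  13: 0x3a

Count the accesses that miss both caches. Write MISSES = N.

0: 0x38 (blk 14, set 0) → MISS  vc=[]
1: 0x3a (blk 14, set 0) → L1-HIT  vc=[]
2: 0x3b (blk 14, set 0) → L1-HIT  vc=[]
3: 0x39 (blk 14, set 0) → L1-HIT  vc=[]
4: 0xb (blk 2, set 0) → MISS  vc=[14]
5: 0xb (blk 2, set 0) → L1-HIT  vc=[14]
6: 0x39 (blk 14, set 0) → VC-HIT  vc=[2]
7: 0x3b (blk 14, set 0) → L1-HIT  vc=[2]
8: 0x3a (blk 14, set 0) → L1-HIT  vc=[2]
9: 0x9 (blk 2, set 0) → VC-HIT  vc=[14]
10: 0x8 (blk 2, set 0) → L1-HIT  vc=[14]
11: 0xa (blk 2, set 0) → L1-HIT  vc=[14]
12: 0x39 (blk 14, set 0) → VC-HIT  vc=[2]
13: 0x3a (blk 14, set 0) → L1-HIT  vc=[2]

MISSES = 2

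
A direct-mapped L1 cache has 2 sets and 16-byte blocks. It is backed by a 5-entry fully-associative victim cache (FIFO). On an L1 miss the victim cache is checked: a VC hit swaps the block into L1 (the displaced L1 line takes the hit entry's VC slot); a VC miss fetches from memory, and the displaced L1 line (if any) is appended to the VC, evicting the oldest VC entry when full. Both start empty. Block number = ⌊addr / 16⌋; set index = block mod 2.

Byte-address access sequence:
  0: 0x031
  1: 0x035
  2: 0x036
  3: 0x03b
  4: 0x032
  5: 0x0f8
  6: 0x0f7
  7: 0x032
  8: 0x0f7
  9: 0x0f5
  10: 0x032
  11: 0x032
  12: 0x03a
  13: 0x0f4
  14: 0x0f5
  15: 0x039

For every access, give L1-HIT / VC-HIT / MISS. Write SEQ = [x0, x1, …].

#0 0x31→b3/s1 MISS; vc=[]
#1 0x35→b3/s1 L1-HIT; vc=[]
#2 0x36→b3/s1 L1-HIT; vc=[]
#3 0x3b→b3/s1 L1-HIT; vc=[]
#4 0x32→b3/s1 L1-HIT; vc=[]
#5 0xf8→b15/s1 MISS; vc=[3]
#6 0xf7→b15/s1 L1-HIT; vc=[3]
#7 0x32→b3/s1 VC-HIT; vc=[15]
#8 0xf7→b15/s1 VC-HIT; vc=[3]
#9 0xf5→b15/s1 L1-HIT; vc=[3]
#10 0x32→b3/s1 VC-HIT; vc=[15]
#11 0x32→b3/s1 L1-HIT; vc=[15]
#12 0x3a→b3/s1 L1-HIT; vc=[15]
#13 0xf4→b15/s1 VC-HIT; vc=[3]
#14 0xf5→b15/s1 L1-HIT; vc=[3]
#15 0x39→b3/s1 VC-HIT; vc=[15]

SEQ = [MISS, L1-HIT, L1-HIT, L1-HIT, L1-HIT, MISS, L1-HIT, VC-HIT, VC-HIT, L1-HIT, VC-HIT, L1-HIT, L1-HIT, VC-HIT, L1-HIT, VC-HIT]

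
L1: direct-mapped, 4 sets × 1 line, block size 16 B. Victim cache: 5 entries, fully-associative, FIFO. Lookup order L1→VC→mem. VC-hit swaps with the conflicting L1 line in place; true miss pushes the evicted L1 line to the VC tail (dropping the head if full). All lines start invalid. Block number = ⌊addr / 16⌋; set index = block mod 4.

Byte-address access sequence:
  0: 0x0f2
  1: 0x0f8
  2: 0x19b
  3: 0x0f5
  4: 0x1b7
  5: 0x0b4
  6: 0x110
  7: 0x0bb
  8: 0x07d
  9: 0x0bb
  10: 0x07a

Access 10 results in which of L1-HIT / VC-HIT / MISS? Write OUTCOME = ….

  [0] addr=0xf2 blk=15 s=3: MISS | VC []
  [1] addr=0xf8 blk=15 s=3: L1-HIT | VC []
  [2] addr=0x19b blk=25 s=1: MISS | VC []
  [3] addr=0xf5 blk=15 s=3: L1-HIT | VC []
  [4] addr=0x1b7 blk=27 s=3: MISS | VC [15]
  [5] addr=0xb4 blk=11 s=3: MISS | VC [15, 27]
  [6] addr=0x110 blk=17 s=1: MISS | VC [15, 27, 25]
  [7] addr=0xbb blk=11 s=3: L1-HIT | VC [15, 27, 25]
  [8] addr=0x7d blk=7 s=3: MISS | VC [15, 27, 25, 11]
  [9] addr=0xbb blk=11 s=3: VC-HIT | VC [15, 27, 25, 7]
  [10] addr=0x7a blk=7 s=3: VC-HIT | VC [15, 27, 25, 11]

OUTCOME = VC-HIT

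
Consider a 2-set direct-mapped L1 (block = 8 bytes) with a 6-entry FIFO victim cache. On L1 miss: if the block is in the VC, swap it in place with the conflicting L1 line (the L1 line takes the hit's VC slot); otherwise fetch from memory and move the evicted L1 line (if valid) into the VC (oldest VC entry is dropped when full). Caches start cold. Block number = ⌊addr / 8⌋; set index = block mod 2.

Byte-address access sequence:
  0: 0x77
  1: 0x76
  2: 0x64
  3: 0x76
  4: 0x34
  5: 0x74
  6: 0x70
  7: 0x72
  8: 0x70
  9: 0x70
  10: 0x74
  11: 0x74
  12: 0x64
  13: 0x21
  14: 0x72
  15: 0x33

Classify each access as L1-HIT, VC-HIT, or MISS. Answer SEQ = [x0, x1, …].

#0 0x77→b14/s0 MISS; vc=[]
#1 0x76→b14/s0 L1-HIT; vc=[]
#2 0x64→b12/s0 MISS; vc=[14]
#3 0x76→b14/s0 VC-HIT; vc=[12]
#4 0x34→b6/s0 MISS; vc=[12,14]
#5 0x74→b14/s0 VC-HIT; vc=[12,6]
#6 0x70→b14/s0 L1-HIT; vc=[12,6]
#7 0x72→b14/s0 L1-HIT; vc=[12,6]
#8 0x70→b14/s0 L1-HIT; vc=[12,6]
#9 0x70→b14/s0 L1-HIT; vc=[12,6]
#10 0x74→b14/s0 L1-HIT; vc=[12,6]
#11 0x74→b14/s0 L1-HIT; vc=[12,6]
#12 0x64→b12/s0 VC-HIT; vc=[14,6]
#13 0x21→b4/s0 MISS; vc=[14,6,12]
#14 0x72→b14/s0 VC-HIT; vc=[4,6,12]
#15 0x33→b6/s0 VC-HIT; vc=[4,14,12]

SEQ = [MISS, L1-HIT, MISS, VC-HIT, MISS, VC-HIT, L1-HIT, L1-HIT, L1-HIT, L1-HIT, L1-HIT, L1-HIT, VC-HIT, MISS, VC-HIT, VC-HIT]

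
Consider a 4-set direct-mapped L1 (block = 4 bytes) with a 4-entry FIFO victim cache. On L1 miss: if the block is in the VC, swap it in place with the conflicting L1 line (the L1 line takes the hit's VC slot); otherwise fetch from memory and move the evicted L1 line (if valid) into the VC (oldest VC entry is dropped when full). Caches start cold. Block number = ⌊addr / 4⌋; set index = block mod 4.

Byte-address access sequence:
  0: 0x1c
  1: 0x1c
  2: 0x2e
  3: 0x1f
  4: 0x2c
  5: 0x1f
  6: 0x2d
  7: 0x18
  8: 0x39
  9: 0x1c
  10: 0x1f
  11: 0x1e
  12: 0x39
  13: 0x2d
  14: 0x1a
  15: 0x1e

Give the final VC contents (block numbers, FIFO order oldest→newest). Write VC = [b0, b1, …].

VC = [11, 14]

#0 0x1c→b7/s3 MISS; vc=[]
#1 0x1c→b7/s3 L1-HIT; vc=[]
#2 0x2e→b11/s3 MISS; vc=[7]
#3 0x1f→b7/s3 VC-HIT; vc=[11]
#4 0x2c→b11/s3 VC-HIT; vc=[7]
#5 0x1f→b7/s3 VC-HIT; vc=[11]
#6 0x2d→b11/s3 VC-HIT; vc=[7]
#7 0x18→b6/s2 MISS; vc=[7]
#8 0x39→b14/s2 MISS; vc=[7,6]
#9 0x1c→b7/s3 VC-HIT; vc=[11,6]
#10 0x1f→b7/s3 L1-HIT; vc=[11,6]
#11 0x1e→b7/s3 L1-HIT; vc=[11,6]
#12 0x39→b14/s2 L1-HIT; vc=[11,6]
#13 0x2d→b11/s3 VC-HIT; vc=[7,6]
#14 0x1a→b6/s2 VC-HIT; vc=[7,14]
#15 0x1e→b7/s3 VC-HIT; vc=[11,14]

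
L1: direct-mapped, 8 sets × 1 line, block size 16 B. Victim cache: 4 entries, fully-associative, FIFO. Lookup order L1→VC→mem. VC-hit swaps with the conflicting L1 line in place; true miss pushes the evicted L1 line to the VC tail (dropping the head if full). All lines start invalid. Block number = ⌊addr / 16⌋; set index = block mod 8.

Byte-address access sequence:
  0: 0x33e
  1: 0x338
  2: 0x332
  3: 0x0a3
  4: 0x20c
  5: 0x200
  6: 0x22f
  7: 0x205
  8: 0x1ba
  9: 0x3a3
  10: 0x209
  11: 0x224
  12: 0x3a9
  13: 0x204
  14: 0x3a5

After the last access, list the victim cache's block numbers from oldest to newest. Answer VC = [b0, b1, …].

  [0] addr=0x33e blk=51 s=3: MISS | VC []
  [1] addr=0x338 blk=51 s=3: L1-HIT | VC []
  [2] addr=0x332 blk=51 s=3: L1-HIT | VC []
  [3] addr=0xa3 blk=10 s=2: MISS | VC []
  [4] addr=0x20c blk=32 s=0: MISS | VC []
  [5] addr=0x200 blk=32 s=0: L1-HIT | VC []
  [6] addr=0x22f blk=34 s=2: MISS | VC [10]
  [7] addr=0x205 blk=32 s=0: L1-HIT | VC [10]
  [8] addr=0x1ba blk=27 s=3: MISS | VC [10, 51]
  [9] addr=0x3a3 blk=58 s=2: MISS | VC [10, 51, 34]
  [10] addr=0x209 blk=32 s=0: L1-HIT | VC [10, 51, 34]
  [11] addr=0x224 blk=34 s=2: VC-HIT | VC [10, 51, 58]
  [12] addr=0x3a9 blk=58 s=2: VC-HIT | VC [10, 51, 34]
  [13] addr=0x204 blk=32 s=0: L1-HIT | VC [10, 51, 34]
  [14] addr=0x3a5 blk=58 s=2: L1-HIT | VC [10, 51, 34]

VC = [10, 51, 34]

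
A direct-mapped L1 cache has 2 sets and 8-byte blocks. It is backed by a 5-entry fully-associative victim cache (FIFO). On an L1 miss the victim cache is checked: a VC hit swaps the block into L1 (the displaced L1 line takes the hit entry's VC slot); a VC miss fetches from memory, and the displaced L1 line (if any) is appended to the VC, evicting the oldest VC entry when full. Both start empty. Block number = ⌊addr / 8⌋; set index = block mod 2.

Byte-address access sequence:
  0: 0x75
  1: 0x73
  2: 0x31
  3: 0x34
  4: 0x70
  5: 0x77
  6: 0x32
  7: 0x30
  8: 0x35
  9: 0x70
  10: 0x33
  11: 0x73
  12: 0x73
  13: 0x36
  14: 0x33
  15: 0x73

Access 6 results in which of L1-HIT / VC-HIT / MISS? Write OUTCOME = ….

OUTCOME = VC-HIT

0: 0x75 (blk 14, set 0) → MISS  vc=[]
1: 0x73 (blk 14, set 0) → L1-HIT  vc=[]
2: 0x31 (blk 6, set 0) → MISS  vc=[14]
3: 0x34 (blk 6, set 0) → L1-HIT  vc=[14]
4: 0x70 (blk 14, set 0) → VC-HIT  vc=[6]
5: 0x77 (blk 14, set 0) → L1-HIT  vc=[6]
6: 0x32 (blk 6, set 0) → VC-HIT  vc=[14]
7: 0x30 (blk 6, set 0) → L1-HIT  vc=[14]
8: 0x35 (blk 6, set 0) → L1-HIT  vc=[14]
9: 0x70 (blk 14, set 0) → VC-HIT  vc=[6]
10: 0x33 (blk 6, set 0) → VC-HIT  vc=[14]
11: 0x73 (blk 14, set 0) → VC-HIT  vc=[6]
12: 0x73 (blk 14, set 0) → L1-HIT  vc=[6]
13: 0x36 (blk 6, set 0) → VC-HIT  vc=[14]
14: 0x33 (blk 6, set 0) → L1-HIT  vc=[14]
15: 0x73 (blk 14, set 0) → VC-HIT  vc=[6]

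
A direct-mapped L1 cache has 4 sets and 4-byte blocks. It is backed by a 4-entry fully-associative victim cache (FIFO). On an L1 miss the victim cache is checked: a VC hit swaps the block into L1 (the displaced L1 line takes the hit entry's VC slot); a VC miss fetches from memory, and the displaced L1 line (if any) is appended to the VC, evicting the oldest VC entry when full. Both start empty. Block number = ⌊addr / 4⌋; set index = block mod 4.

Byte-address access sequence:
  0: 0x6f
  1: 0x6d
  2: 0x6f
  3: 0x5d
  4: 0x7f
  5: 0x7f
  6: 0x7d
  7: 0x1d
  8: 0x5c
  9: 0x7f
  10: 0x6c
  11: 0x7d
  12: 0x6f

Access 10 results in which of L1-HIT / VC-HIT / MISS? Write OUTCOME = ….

OUTCOME = VC-HIT

  [0] addr=0x6f blk=27 s=3: MISS | VC []
  [1] addr=0x6d blk=27 s=3: L1-HIT | VC []
  [2] addr=0x6f blk=27 s=3: L1-HIT | VC []
  [3] addr=0x5d blk=23 s=3: MISS | VC [27]
  [4] addr=0x7f blk=31 s=3: MISS | VC [27, 23]
  [5] addr=0x7f blk=31 s=3: L1-HIT | VC [27, 23]
  [6] addr=0x7d blk=31 s=3: L1-HIT | VC [27, 23]
  [7] addr=0x1d blk=7 s=3: MISS | VC [27, 23, 31]
  [8] addr=0x5c blk=23 s=3: VC-HIT | VC [27, 7, 31]
  [9] addr=0x7f blk=31 s=3: VC-HIT | VC [27, 7, 23]
  [10] addr=0x6c blk=27 s=3: VC-HIT | VC [31, 7, 23]
  [11] addr=0x7d blk=31 s=3: VC-HIT | VC [27, 7, 23]
  [12] addr=0x6f blk=27 s=3: VC-HIT | VC [31, 7, 23]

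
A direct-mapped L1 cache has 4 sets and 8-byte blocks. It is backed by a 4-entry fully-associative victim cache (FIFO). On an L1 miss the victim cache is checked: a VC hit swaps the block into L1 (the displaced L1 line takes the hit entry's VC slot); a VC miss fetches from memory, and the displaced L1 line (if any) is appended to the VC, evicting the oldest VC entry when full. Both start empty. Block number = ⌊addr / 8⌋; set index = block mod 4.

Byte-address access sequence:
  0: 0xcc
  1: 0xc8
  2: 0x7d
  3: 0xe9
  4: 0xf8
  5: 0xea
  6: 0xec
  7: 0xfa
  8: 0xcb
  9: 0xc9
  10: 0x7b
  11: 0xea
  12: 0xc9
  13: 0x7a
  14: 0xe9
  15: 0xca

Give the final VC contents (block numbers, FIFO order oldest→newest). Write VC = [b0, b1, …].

#0 0xcc→b25/s1 MISS; vc=[]
#1 0xc8→b25/s1 L1-HIT; vc=[]
#2 0x7d→b15/s3 MISS; vc=[]
#3 0xe9→b29/s1 MISS; vc=[25]
#4 0xf8→b31/s3 MISS; vc=[25,15]
#5 0xea→b29/s1 L1-HIT; vc=[25,15]
#6 0xec→b29/s1 L1-HIT; vc=[25,15]
#7 0xfa→b31/s3 L1-HIT; vc=[25,15]
#8 0xcb→b25/s1 VC-HIT; vc=[29,15]
#9 0xc9→b25/s1 L1-HIT; vc=[29,15]
#10 0x7b→b15/s3 VC-HIT; vc=[29,31]
#11 0xea→b29/s1 VC-HIT; vc=[25,31]
#12 0xc9→b25/s1 VC-HIT; vc=[29,31]
#13 0x7a→b15/s3 L1-HIT; vc=[29,31]
#14 0xe9→b29/s1 VC-HIT; vc=[25,31]
#15 0xca→b25/s1 VC-HIT; vc=[29,31]

VC = [29, 31]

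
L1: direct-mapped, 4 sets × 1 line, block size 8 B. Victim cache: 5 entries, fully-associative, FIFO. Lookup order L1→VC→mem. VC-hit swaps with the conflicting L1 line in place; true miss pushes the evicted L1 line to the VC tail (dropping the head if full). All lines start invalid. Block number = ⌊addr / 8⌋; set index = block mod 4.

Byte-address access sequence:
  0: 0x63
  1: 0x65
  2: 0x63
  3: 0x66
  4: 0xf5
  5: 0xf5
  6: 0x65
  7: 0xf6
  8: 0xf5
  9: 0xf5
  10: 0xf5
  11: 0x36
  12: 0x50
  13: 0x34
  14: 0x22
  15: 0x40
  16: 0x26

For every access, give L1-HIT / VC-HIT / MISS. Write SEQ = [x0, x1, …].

0: 0x63 (blk 12, set 0) → MISS  vc=[]
1: 0x65 (blk 12, set 0) → L1-HIT  vc=[]
2: 0x63 (blk 12, set 0) → L1-HIT  vc=[]
3: 0x66 (blk 12, set 0) → L1-HIT  vc=[]
4: 0xf5 (blk 30, set 2) → MISS  vc=[]
5: 0xf5 (blk 30, set 2) → L1-HIT  vc=[]
6: 0x65 (blk 12, set 0) → L1-HIT  vc=[]
7: 0xf6 (blk 30, set 2) → L1-HIT  vc=[]
8: 0xf5 (blk 30, set 2) → L1-HIT  vc=[]
9: 0xf5 (blk 30, set 2) → L1-HIT  vc=[]
10: 0xf5 (blk 30, set 2) → L1-HIT  vc=[]
11: 0x36 (blk 6, set 2) → MISS  vc=[30]
12: 0x50 (blk 10, set 2) → MISS  vc=[30, 6]
13: 0x34 (blk 6, set 2) → VC-HIT  vc=[30, 10]
14: 0x22 (blk 4, set 0) → MISS  vc=[30, 10, 12]
15: 0x40 (blk 8, set 0) → MISS  vc=[30, 10, 12, 4]
16: 0x26 (blk 4, set 0) → VC-HIT  vc=[30, 10, 12, 8]

SEQ = [MISS, L1-HIT, L1-HIT, L1-HIT, MISS, L1-HIT, L1-HIT, L1-HIT, L1-HIT, L1-HIT, L1-HIT, MISS, MISS, VC-HIT, MISS, MISS, VC-HIT]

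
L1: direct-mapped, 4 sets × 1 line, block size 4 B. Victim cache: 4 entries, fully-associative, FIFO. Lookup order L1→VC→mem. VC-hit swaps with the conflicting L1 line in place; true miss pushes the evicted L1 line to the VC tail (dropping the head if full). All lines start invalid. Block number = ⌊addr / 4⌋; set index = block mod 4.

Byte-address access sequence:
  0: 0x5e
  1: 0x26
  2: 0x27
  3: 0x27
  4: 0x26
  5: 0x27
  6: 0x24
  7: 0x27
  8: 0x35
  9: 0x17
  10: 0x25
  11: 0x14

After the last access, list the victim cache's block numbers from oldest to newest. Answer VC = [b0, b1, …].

#0 0x5e→b23/s3 MISS; vc=[]
#1 0x26→b9/s1 MISS; vc=[]
#2 0x27→b9/s1 L1-HIT; vc=[]
#3 0x27→b9/s1 L1-HIT; vc=[]
#4 0x26→b9/s1 L1-HIT; vc=[]
#5 0x27→b9/s1 L1-HIT; vc=[]
#6 0x24→b9/s1 L1-HIT; vc=[]
#7 0x27→b9/s1 L1-HIT; vc=[]
#8 0x35→b13/s1 MISS; vc=[9]
#9 0x17→b5/s1 MISS; vc=[9,13]
#10 0x25→b9/s1 VC-HIT; vc=[5,13]
#11 0x14→b5/s1 VC-HIT; vc=[9,13]

VC = [9, 13]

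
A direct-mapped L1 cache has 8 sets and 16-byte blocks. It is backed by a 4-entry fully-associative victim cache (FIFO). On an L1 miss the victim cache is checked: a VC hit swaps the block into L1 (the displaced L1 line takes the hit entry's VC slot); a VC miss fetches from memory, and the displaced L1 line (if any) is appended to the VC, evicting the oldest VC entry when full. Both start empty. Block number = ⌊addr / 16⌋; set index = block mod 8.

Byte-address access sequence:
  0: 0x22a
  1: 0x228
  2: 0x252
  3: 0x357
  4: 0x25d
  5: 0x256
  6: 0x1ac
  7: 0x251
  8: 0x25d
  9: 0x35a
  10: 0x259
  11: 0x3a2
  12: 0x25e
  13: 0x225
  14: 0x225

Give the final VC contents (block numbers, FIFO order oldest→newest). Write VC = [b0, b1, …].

VC = [53, 58, 26]

0: 0x22a (blk 34, set 2) → MISS  vc=[]
1: 0x228 (blk 34, set 2) → L1-HIT  vc=[]
2: 0x252 (blk 37, set 5) → MISS  vc=[]
3: 0x357 (blk 53, set 5) → MISS  vc=[37]
4: 0x25d (blk 37, set 5) → VC-HIT  vc=[53]
5: 0x256 (blk 37, set 5) → L1-HIT  vc=[53]
6: 0x1ac (blk 26, set 2) → MISS  vc=[53, 34]
7: 0x251 (blk 37, set 5) → L1-HIT  vc=[53, 34]
8: 0x25d (blk 37, set 5) → L1-HIT  vc=[53, 34]
9: 0x35a (blk 53, set 5) → VC-HIT  vc=[37, 34]
10: 0x259 (blk 37, set 5) → VC-HIT  vc=[53, 34]
11: 0x3a2 (blk 58, set 2) → MISS  vc=[53, 34, 26]
12: 0x25e (blk 37, set 5) → L1-HIT  vc=[53, 34, 26]
13: 0x225 (blk 34, set 2) → VC-HIT  vc=[53, 58, 26]
14: 0x225 (blk 34, set 2) → L1-HIT  vc=[53, 58, 26]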